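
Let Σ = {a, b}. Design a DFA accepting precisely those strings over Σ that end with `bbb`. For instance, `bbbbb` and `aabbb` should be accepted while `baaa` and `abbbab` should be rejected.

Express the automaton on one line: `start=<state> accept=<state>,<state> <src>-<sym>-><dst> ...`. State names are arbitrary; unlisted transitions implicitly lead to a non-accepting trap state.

Remember how much of `bbb` the current input suffix matches. State q0 means no match yet; q1 means the last symbol is `b`; q2 means the last 2 symbols are `bb`; q3 means the last 3 symbols are `bbb`. Only q3 accepts. On a mismatch, fall back to the longest proper suffix that is still a prefix of `bbb`.
4 states suffice.
        a   b  
>  q0   q0  q1 
   q1   q0  q2 
   q2   q0  q3 
 * q3   q0  q3 
(> = start, * = accepting)

start=q0 accept=q3 q0-a->q0 q0-b->q1 q1-a->q0 q1-b->q2 q2-a->q0 q2-b->q3 q3-a->q0 q3-b->q3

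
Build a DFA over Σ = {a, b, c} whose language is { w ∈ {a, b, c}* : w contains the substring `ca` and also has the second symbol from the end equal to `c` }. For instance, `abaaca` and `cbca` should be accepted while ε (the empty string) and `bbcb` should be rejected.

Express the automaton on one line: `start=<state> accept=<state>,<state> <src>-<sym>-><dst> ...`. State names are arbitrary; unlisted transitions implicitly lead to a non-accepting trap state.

start=S0 accept=S10,S19,S20 S0-a->S1 S0-b->S2 S0-c->S3 S1-a->S4 S1-b->S5 S1-c->S6 S2-a->S7 S2-b->S8 S2-c->S9 S3-a->S10 S3-b->S11 S3-c->S12 S4-a->S4 S4-b->S5 S4-c->S6 S5-a->S7 S5-b->S8 S5-c->S9 S6-a->S10 S6-b->S11 S6-c->S12 S7-a->S4 S7-b->S5 S7-c->S6 S8-a->S7 S8-b->S8 S8-c->S9 S9-a->S10 S9-b->S11 S9-c->S12 S10-a->S13 S10-b->S14 S10-c->S15 S11-a->S7 S11-b->S8 S11-c->S9 S12-a->S10 S12-b->S11 S12-c->S12 S13-a->S13 S13-b->S14 S13-c->S15 S14-a->S16 S14-b->S17 S14-c->S18 S15-a->S10 S15-b->S19 S15-c->S20 S16-a->S13 S16-b->S14 S16-c->S15 S17-a->S16 S17-b->S17 S17-c->S18 S18-a->S10 S18-b->S19 S18-c->S20 S19-a->S16 S19-b->S17 S19-c->S18 S20-a->S10 S20-b->S19 S20-c->S20

Run two small machines in parallel and take their product. One (3 states) tracks whether and how much of `ca` has been seen; the other (13 states) tracks the last 2 symbols read. Each combined state is a pair, one component from each; accept when both components accept.
          a    b    c  
>  S0     S1   S2   S3 
   S1     S4   S5   S6 
   S2     S7   S8   S9 
   S3    S10  S11  S12 
   S4     S4   S5   S6 
   S5     S7   S8   S9 
   S6    S10  S11  S12 
   S7     S4   S5   S6 
   S8     S7   S8   S9 
   S9    S10  S11  S12 
 * S10   S13  S14  S15 
   S11    S7   S8   S9 
   S12   S10  S11  S12 
   S13   S13  S14  S15 
   S14   S16  S17  S18 
   S15   S10  S19  S20 
   S16   S13  S14  S15 
   S17   S16  S17  S18 
   S18   S10  S19  S20 
 * S19   S16  S17  S18 
 * S20   S10  S19  S20 
(> = start, * = accepting)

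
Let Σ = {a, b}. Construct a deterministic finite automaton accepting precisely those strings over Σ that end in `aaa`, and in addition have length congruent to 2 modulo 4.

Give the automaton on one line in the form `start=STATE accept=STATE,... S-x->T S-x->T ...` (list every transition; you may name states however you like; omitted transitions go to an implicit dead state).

start=S0 accept=S6 S0-a->S1 S0-b->S1 S1-a->S2 S1-b->S2 S2-a->S3 S2-b->S3 S3-a->S4 S3-b->S0 S4-a->S5 S4-b->S1 S5-a->S6 S5-b->S2 S6-a->S3 S6-b->S3

Handle the two conditions separately and then intersect. One (4 states) tracks how much of the suffix `aaa` has currently been matched; the other (4 states) tracks the input length modulo 4. Each combined state is a pair, one component from each; accept when both components accept. Equivalent product states are then merged.
With 7 states:
        a   b  
>  S0   S1  S1 
   S1   S2  S2 
   S2   S3  S3 
   S3   S4  S0 
   S4   S5  S1 
   S5   S6  S2 
 * S6   S3  S3 
(> = start, * = accepting)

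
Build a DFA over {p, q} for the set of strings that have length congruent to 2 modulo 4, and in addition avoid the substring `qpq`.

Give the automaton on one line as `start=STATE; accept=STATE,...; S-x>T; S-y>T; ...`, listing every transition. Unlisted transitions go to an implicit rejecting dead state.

Handle the two conditions separately and then intersect. The first has 4 states tracking the input length modulo 4; the second has 4 states tracking partial matches of the forbidden pattern `qpq`. A product state is a pair (one from each), accepting exactly when both do. Minimizing collapses redundant product states.
A 13-state machine:
          p    q  
>  s0     s1   s2 
   s1     s3   s4 
   s2     s5   s4 
 * s3     s6   s7 
 * s4     s8   s7 
 * s5     s6   s9 
   s6     s0  s10 
   s7    s11  s10 
   s8     s0   s9 
   s9     s9   s9 
   s10   s12   s2 
   s11    s1   s9 
   s12    s3   s9 
(> = start, * = accepting)

start=s0; accept=s3,s4,s5; s0-p>s1; s0-q>s2; s1-p>s3; s1-q>s4; s2-p>s5; s2-q>s4; s3-p>s6; s3-q>s7; s4-p>s8; s4-q>s7; s5-p>s6; s5-q>s9; s6-p>s0; s6-q>s10; s7-p>s11; s7-q>s10; s8-p>s0; s8-q>s9; s9-p>s9; s9-q>s9; s10-p>s12; s10-q>s2; s11-p>s1; s11-q>s9; s12-p>s3; s12-q>s9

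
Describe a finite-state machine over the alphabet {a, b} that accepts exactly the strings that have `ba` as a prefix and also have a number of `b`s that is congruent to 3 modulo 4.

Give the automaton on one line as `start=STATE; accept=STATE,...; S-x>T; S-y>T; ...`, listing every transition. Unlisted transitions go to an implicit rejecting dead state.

Run two small machines in parallel and take their product. The first has 4 states tracking whether the input so far still matches the prefix `ba`; the second has 4 states tracking the count of `b`s modulo 4. A product state is a pair (one from each), accepting exactly when both do. Equivalent product states are then merged.
A 7-state machine:
        a   b  
>  q0   q1  q2 
   q1   q1  q1 
   q2   q3  q1 
   q3   q3  q4 
   q4   q4  q5 
 * q5   q5  q6 
   q6   q6  q3 
(> = start, * = accepting)

start=q0; accept=q5; q0-a>q1; q0-b>q2; q1-a>q1; q1-b>q1; q2-a>q3; q2-b>q1; q3-a>q3; q3-b>q4; q4-a>q4; q4-b>q5; q5-a>q5; q5-b>q6; q6-a>q6; q6-b>q3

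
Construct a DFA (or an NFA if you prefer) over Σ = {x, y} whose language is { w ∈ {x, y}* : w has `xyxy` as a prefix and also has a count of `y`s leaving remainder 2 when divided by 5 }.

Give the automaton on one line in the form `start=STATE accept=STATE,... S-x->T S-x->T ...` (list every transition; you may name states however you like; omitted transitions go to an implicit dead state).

start=s0 accept=s5 s0-x->s1 s0-y->s2 s1-x->s2 s1-y->s3 s2-x->s2 s2-y->s2 s3-x->s4 s3-y->s2 s4-x->s2 s4-y->s5 s5-x->s5 s5-y->s6 s6-x->s6 s6-y->s7 s7-x->s7 s7-y->s8 s8-x->s8 s8-y->s9 s9-x->s9 s9-y->s5

Handle the two conditions separately and then intersect. The first has 6 states tracking whether the input so far still matches the prefix `xyxy`; the second has 5 states tracking the count of `y`s modulo 5. A product state is a pair (one from each), accepting exactly when both do. Minimizing collapses redundant product states.
        x   y  
>  s0   s1  s2 
   s1   s2  s3 
   s2   s2  s2 
   s3   s4  s2 
   s4   s2  s5 
 * s5   s5  s6 
   s6   s6  s7 
   s7   s7  s8 
   s8   s8  s9 
   s9   s9  s5 
(> = start, * = accepting)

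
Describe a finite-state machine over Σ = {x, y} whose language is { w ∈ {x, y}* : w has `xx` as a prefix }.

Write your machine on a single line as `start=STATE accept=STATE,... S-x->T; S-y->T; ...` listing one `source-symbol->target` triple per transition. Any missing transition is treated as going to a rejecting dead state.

start=A; accept=C; A-x->B; A-y->D; B-x->C; B-y->D; C-x->C; C-y->C; D-x->D; D-y->D

Walk along `xx` while the input agrees: from A take `x` to B, and so on. Any deviation drops to the rejecting sink D. Once C is reached the prefix is confirmed and every continuation is accepted.
       x  y 
>  A   B  D 
   B   C  D 
 * C   C  C 
   D   D  D 
(> = start, * = accepting)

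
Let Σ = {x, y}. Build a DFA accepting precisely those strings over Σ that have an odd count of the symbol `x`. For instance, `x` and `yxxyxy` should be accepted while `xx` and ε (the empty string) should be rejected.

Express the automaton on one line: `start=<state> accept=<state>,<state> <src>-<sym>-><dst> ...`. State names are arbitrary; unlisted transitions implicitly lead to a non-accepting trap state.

The only thing that matters is how many `x`s have appeared, reduced mod 2. Use one state per residue: s0 for 0, …, s1 for 1. Reading `x` moves to the next residue; anything else stays put. s1 is accepting.
With 2 states:
        x   y  
>  s0   s1  s0 
 * s1   s0  s1 
(> = start, * = accepting)

start=s0 accept=s1 s0-x->s1 s0-y->s0 s1-x->s0 s1-y->s1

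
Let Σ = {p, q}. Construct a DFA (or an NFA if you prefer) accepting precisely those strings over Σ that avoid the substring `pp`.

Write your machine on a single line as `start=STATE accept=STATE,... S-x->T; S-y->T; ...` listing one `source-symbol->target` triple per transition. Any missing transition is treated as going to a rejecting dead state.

start=s0; accept=s0,s1; s0-p->s1; s0-q->s0; s1-p->s2; s1-q->s0; s2-p->s2; s2-q->s2

This is the complement of 'contains `pp`'. Use the same substring-matching states — s0 through s2 holding how much of `pp` has just been matched — but flip the accepting set: everything except the trap s2 accepts.
With 3 states:
        p   q  
>* s0   s1  s0 
 * s1   s2  s0 
   s2   s2  s2 
(> = start, * = accepting)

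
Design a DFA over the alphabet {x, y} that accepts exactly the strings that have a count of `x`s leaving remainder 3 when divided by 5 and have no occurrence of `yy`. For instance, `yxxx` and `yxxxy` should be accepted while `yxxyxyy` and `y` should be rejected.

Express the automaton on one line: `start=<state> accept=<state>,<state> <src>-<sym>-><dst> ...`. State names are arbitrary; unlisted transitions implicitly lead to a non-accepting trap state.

Run two small machines in parallel and take their product. One (5 states) tracks the count of `x`s modulo 5; the other (3 states) tracks partial matches of the forbidden pattern `yy`. Each combined state is a pair, one component from each; accept when both components accept. After merging equivalent states the machine shrinks.
An 11-state machine:
          x    y  
>  q0     q1   q2 
   q1     q3   q4 
   q2     q1   q5 
   q3     q6   q7 
   q4     q3   q5 
   q5     q5   q5 
 * q6     q8   q9 
   q7     q6   q5 
   q8     q0  q10 
 * q9     q8   q5 
   q10    q0   q5 
(> = start, * = accepting)

start=q0 accept=q6,q9 q0-x->q1 q0-y->q2 q1-x->q3 q1-y->q4 q2-x->q1 q2-y->q5 q3-x->q6 q3-y->q7 q4-x->q3 q4-y->q5 q5-x->q5 q5-y->q5 q6-x->q8 q6-y->q9 q7-x->q6 q7-y->q5 q8-x->q0 q8-y->q10 q9-x->q8 q9-y->q5 q10-x->q0 q10-y->q5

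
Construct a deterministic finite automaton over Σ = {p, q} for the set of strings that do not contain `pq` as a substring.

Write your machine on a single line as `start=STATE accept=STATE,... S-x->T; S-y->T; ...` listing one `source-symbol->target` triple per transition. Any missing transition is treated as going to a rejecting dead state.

This is the complement of 'contains `pq`'. Use the same substring-matching states — A through C holding how much of `pq` has just been matched — but flip the accepting set: everything except the trap C accepts.
With 3 states:
       p  q 
>* A   B  A 
 * B   B  C 
   C   C  C 
(> = start, * = accepting)

start=A; accept=A,B; A-p->B; A-q->A; B-p->B; B-q->C; C-p->C; C-q->C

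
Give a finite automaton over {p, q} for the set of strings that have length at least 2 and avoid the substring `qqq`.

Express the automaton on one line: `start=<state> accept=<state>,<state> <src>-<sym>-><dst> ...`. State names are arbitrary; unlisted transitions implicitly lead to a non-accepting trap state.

start=s0 accept=s3,s4,s5 s0-p->s1 s0-q->s2 s1-p->s3 s1-q->s4 s2-p->s3 s2-q->s5 s3-p->s3 s3-q->s4 s4-p->s3 s4-q->s5 s5-p->s3 s5-q->s6 s6-p->s6 s6-q->s6

Build one automaton per condition and run them in lockstep. The first has 4 states tracking the input length, saturating at 3; the second has 4 states tracking partial matches of the forbidden pattern `qqq`. A product state is a pair (one from each), accepting exactly when both do. Equivalent product states are then merged.
7 states suffice.
        p   q  
>  s0   s1  s2 
   s1   s3  s4 
   s2   s3  s5 
 * s3   s3  s4 
 * s4   s3  s5 
 * s5   s3  s6 
   s6   s6  s6 
(> = start, * = accepting)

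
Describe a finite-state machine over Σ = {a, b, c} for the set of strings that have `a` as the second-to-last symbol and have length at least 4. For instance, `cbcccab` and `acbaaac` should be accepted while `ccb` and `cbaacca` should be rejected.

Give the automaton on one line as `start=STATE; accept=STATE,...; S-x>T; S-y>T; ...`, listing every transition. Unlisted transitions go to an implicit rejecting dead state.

Run two small machines in parallel and take their product. One (13 states) tracks the last 2 symbols read; the other (6 states) tracks the input length, saturating at 5. Each combined state is a pair, one component from each; accept when both components accept. Equivalent product states are then merged.
        a   b   c  
>  q0   q1  q1  q1 
   q1   q2  q2  q2 
   q2   q3  q2  q2 
   q3   q4  q5  q5 
 * q4   q4  q5  q5 
 * q5   q3  q2  q2 
(> = start, * = accepting)

start=q0; accept=q4,q5; q0-a>q1; q0-b>q1; q0-c>q1; q1-a>q2; q1-b>q2; q1-c>q2; q2-a>q3; q2-b>q2; q2-c>q2; q3-a>q4; q3-b>q5; q3-c>q5; q4-a>q4; q4-b>q5; q4-c>q5; q5-a>q3; q5-b>q2; q5-c>q2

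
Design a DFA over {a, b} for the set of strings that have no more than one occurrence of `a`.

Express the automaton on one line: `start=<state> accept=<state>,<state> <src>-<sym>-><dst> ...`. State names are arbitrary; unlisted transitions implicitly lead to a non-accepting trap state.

start=s0 accept=s0,s1 s0-a->s1 s0-b->s0 s1-a->s2 s1-b->s1 s2-a->s2 s2-b->s2

Only the number of `a`s matters, and only up to 2. Make a chain s0 → s1 → s2 advanced by each `a` (with s2 absorbing); every other symbol self-loops. The accepting set is {s0, s1}.
        a   b  
>* s0   s1  s0 
 * s1   s2  s1 
   s2   s2  s2 
(> = start, * = accepting)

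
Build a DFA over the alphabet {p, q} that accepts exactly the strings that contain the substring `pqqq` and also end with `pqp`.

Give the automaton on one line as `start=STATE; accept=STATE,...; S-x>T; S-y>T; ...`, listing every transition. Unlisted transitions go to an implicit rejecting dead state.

start=A; accept=H; A-p>B; A-q>A; B-p>B; B-q>C; C-p>B; C-q>D; D-p>B; D-q>E; E-p>F; E-q>E; F-p>F; F-q>G; G-p>H; G-q>E; H-p>F; H-q>G

Handle the two conditions separately and then intersect. One (5 states) tracks whether and how much of `pqqq` has been seen; the other (4 states) tracks how much of the suffix `pqp` has currently been matched. Each combined state is a pair, one component from each; accept when both components accept. Equivalent product states are then merged.
With 8 states:
       p  q 
>  A   B  A 
   B   B  C 
   C   B  D 
   D   B  E 
   E   F  E 
   F   F  G 
   G   H  E 
 * H   F  G 
(> = start, * = accepting)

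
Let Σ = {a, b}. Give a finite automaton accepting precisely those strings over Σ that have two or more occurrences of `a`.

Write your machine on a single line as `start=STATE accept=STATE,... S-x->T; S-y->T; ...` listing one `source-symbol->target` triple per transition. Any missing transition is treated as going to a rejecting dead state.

Only the number of `a`s matters, and only up to 3. Make a chain S0 → S1 → S2 → S3 advanced by each `a` (with S3 absorbing); every other symbol self-loops. The accepting set is {S2, S3}.
With 4 states:
        a   b  
>  S0   S1  S0 
   S1   S2  S1 
 * S2   S3  S2 
 * S3   S3  S3 
(> = start, * = accepting)

start=S0; accept=S2,S3; S0-a->S1; S0-b->S0; S1-a->S2; S1-b->S1; S2-a->S3; S2-b->S2; S3-a->S3; S3-b->S3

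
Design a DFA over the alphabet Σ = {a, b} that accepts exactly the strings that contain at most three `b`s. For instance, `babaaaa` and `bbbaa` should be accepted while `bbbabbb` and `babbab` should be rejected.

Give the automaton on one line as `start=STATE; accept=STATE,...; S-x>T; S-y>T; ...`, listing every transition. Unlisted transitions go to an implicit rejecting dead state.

start=S0; accept=S0,S1,S2,S3; S0-a>S0; S0-b>S1; S1-a>S1; S1-b>S2; S2-a>S2; S2-b>S3; S3-a>S3; S3-b>S4; S4-a>S4; S4-b>S4

Only the number of `b`s matters, and only up to 4. Make a chain S0 → S1 → S2 → S3 → S4 advanced by each `b` (with S4 absorbing); every other symbol self-loops. The accepting set is {S0, S1, S2, S3}.
5 states suffice.
        a   b  
>* S0   S0  S1 
 * S1   S1  S2 
 * S2   S2  S3 
 * S3   S3  S4 
   S4   S4  S4 
(> = start, * = accepting)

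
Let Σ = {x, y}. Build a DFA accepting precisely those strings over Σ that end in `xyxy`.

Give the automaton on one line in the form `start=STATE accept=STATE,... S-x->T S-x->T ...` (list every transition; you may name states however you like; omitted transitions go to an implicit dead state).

start=A accept=E A-x->B A-y->A B-x->B B-y->C C-x->D C-y->A D-x->B D-y->E E-x->D E-y->A

Let each state record the length of the longest suffix of the input read so far that is also a prefix of `xyxy`. B means the last symbol is `x`; C means the last 2 symbols are `xy`; D means the last 3 symbols are `xyx`; E means the last 4 symbols are `xyxy`. Accept only at E, where the string currently ends in `xyxy`.
5 states suffice.
       x  y 
>  A   B  A 
   B   B  C 
   C   D  A 
   D   B  E 
 * E   D  A 
(> = start, * = accepting)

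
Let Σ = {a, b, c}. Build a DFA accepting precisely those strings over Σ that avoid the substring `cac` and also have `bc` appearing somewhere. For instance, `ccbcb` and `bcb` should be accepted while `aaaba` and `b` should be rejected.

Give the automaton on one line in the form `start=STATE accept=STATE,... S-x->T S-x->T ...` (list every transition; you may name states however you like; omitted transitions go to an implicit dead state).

Handle the two conditions separately and then intersect. One (4 states) tracks partial matches of the forbidden pattern `cac`; the other (3 states) tracks whether and how much of `bc` has been seen. Each combined state is a pair, one component from each; accept when both components accept. Equivalent product states are then merged.
An 8-state machine:
        a   b   c  
>  q0   q0  q1  q2 
   q1   q0  q1  q3 
   q2   q4  q1  q2 
 * q3   q5  q6  q3 
   q4   q0  q1  q7 
 * q5   q6  q6  q7 
 * q6   q6  q6  q3 
   q7   q7  q7  q7 
(> = start, * = accepting)

start=q0 accept=q3,q5,q6 q0-a->q0 q0-b->q1 q0-c->q2 q1-a->q0 q1-b->q1 q1-c->q3 q2-a->q4 q2-b->q1 q2-c->q2 q3-a->q5 q3-b->q6 q3-c->q3 q4-a->q0 q4-b->q1 q4-c->q7 q5-a->q6 q5-b->q6 q5-c->q7 q6-a->q6 q6-b->q6 q6-c->q3 q7-a->q7 q7-b->q7 q7-c->q7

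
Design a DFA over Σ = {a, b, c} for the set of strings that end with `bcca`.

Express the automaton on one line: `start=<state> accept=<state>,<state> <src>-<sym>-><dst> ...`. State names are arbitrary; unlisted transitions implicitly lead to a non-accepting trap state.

start=s0 accept=s4 s0-a->s0 s0-b->s1 s0-c->s0 s1-a->s0 s1-b->s1 s1-c->s2 s2-a->s0 s2-b->s1 s2-c->s3 s3-a->s4 s3-b->s1 s3-c->s0 s4-a->s0 s4-b->s1 s4-c->s0

Let each state record the length of the longest suffix of the input read so far that is also a prefix of `bcca`. s1 means the last symbol is `b`; s2 means the last 2 symbols are `bc`; s3 means the last 3 symbols are `bcc`; s4 means the last 4 symbols are `bcca`. Accept only at s4, where the string currently ends in `bcca`.
        a   b   c  
>  s0   s0  s1  s0 
   s1   s0  s1  s2 
   s2   s0  s1  s3 
   s3   s4  s1  s0 
 * s4   s0  s1  s0 
(> = start, * = accepting)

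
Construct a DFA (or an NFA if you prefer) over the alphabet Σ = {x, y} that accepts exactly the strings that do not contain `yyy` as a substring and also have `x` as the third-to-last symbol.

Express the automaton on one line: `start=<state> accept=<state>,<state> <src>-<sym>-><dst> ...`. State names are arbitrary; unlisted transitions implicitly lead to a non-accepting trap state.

start=s0 accept=s7,s8,s9,s10 s0-x->s1 s0-y->s2 s1-x->s3 s1-y->s4 s2-x->s5 s2-y->s6 s3-x->s7 s3-y->s8 s4-x->s9 s4-y->s10 s5-x->s11 s5-y->s12 s6-x->s13 s6-y->s14 s7-x->s7 s7-y->s8 s8-x->s9 s8-y->s10 s9-x->s11 s9-y->s12 s10-x->s13 s10-y->s14 s11-x->s7 s11-y->s8 s12-x->s9 s12-y->s10 s13-x->s11 s13-y->s12 s14-x->s15 s14-y->s14 s15-x->s16 s15-y->s17 s16-x->s18 s16-y->s19 s17-x->s20 s17-y->s21 s18-x->s18 s18-y->s19 s19-x->s20 s19-y->s21 s20-x->s16 s20-y->s17 s21-x->s15 s21-y->s14

Build one automaton per condition and run them in lockstep. The first has 4 states tracking partial matches of the forbidden pattern `yyy`; the second has 15 states tracking the last 3 symbols read. A product state is a pair (one from each), accepting exactly when both do.
A 22-state machine:
          x    y  
>  s0     s1   s2 
   s1     s3   s4 
   s2     s5   s6 
   s3     s7   s8 
   s4     s9  s10 
   s5    s11  s12 
   s6    s13  s14 
 * s7     s7   s8 
 * s8     s9  s10 
 * s9    s11  s12 
 * s10   s13  s14 
   s11    s7   s8 
   s12    s9  s10 
   s13   s11  s12 
   s14   s15  s14 
   s15   s16  s17 
   s16   s18  s19 
   s17   s20  s21 
   s18   s18  s19 
   s19   s20  s21 
   s20   s16  s17 
   s21   s15  s14 
(> = start, * = accepting)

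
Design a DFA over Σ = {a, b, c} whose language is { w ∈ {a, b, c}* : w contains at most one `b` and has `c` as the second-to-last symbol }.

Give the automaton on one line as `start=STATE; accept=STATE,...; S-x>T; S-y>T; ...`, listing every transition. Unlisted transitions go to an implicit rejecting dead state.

start=q0; accept=q5,q6,q7,q8; q0-a>q0; q0-b>q1; q0-c>q2; q1-a>q1; q1-b>q3; q1-c>q4; q2-a>q5; q2-b>q6; q2-c>q7; q3-a>q3; q3-b>q3; q3-c>q3; q4-a>q6; q4-b>q3; q4-c>q8; q5-a>q0; q5-b>q1; q5-c>q2; q6-a>q1; q6-b>q3; q6-c>q4; q7-a>q5; q7-b>q6; q7-c>q7; q8-a>q6; q8-b>q3; q8-c>q8

Handle the two conditions separately and then intersect. The first has 3 states tracking the count of `b`s, saturating at 2; the second has 13 states tracking the last 2 symbols read. A product state is a pair (one from each), accepting exactly when both do. After merging equivalent states the machine shrinks.
9 states suffice.
        a   b   c  
>  q0   q0  q1  q2 
   q1   q1  q3  q4 
   q2   q5  q6  q7 
   q3   q3  q3  q3 
   q4   q6  q3  q8 
 * q5   q0  q1  q2 
 * q6   q1  q3  q4 
 * q7   q5  q6  q7 
 * q8   q6  q3  q8 
(> = start, * = accepting)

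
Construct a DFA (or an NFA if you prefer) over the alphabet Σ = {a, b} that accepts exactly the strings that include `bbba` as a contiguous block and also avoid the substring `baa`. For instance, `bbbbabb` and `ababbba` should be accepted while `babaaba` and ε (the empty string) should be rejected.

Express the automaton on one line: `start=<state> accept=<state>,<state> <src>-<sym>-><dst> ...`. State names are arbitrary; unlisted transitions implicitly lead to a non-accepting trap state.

Run two small machines in parallel and take their product. One (5 states) tracks whether and how much of `bbba` has been seen; the other (4 states) tracks partial matches of the forbidden pattern `baa`. Each combined state is a pair, one component from each; accept when both components accept.
          a    b  
>  q0     q0   q1 
   q1     q2   q3 
   q2     q4   q1 
   q3     q2   q5 
   q4     q4   q6 
   q5     q7   q5 
   q6     q4   q8 
 * q7     q9  q10 
   q8     q4  q11 
   q9     q9   q9 
 * q10    q7  q10 
   q11    q9  q11 
(> = start, * = accepting)

start=q0 accept=q7,q10 q0-a->q0 q0-b->q1 q1-a->q2 q1-b->q3 q2-a->q4 q2-b->q1 q3-a->q2 q3-b->q5 q4-a->q4 q4-b->q6 q5-a->q7 q5-b->q5 q6-a->q4 q6-b->q8 q7-a->q9 q7-b->q10 q8-a->q4 q8-b->q11 q9-a->q9 q9-b->q9 q10-a->q7 q10-b->q10 q11-a->q9 q11-b->q11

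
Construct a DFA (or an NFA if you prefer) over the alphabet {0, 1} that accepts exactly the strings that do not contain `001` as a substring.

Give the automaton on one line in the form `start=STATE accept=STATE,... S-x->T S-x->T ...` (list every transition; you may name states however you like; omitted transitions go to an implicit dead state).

Track partial matches of the forbidden pattern `001`. State D is a dead state reached once `001` has occurred; every other state accepts. A means no part of `001` is currently matched.
With 4 states:
       0  1 
>* A   B  A 
 * B   C  A 
 * C   C  D 
   D   D  D 
(> = start, * = accepting)

start=A accept=A,B,C A-0->B A-1->A B-0->C B-1->A C-0->C C-1->D D-0->D D-1->D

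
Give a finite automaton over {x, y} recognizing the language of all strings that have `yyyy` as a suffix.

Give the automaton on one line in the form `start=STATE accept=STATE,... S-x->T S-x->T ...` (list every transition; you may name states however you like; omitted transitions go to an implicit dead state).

start=q0 accept=q4 q0-x->q0 q0-y->q1 q1-x->q0 q1-y->q2 q2-x->q0 q2-y->q3 q3-x->q0 q3-y->q4 q4-x->q0 q4-y->q4

Let each state record the length of the longest suffix of the input read so far that is also a prefix of `yyyy`. q1 means the last symbol is `y`; q2 means the last 2 symbols are `yy`; q3 means the last 3 symbols are `yyy`; q4 means the last 4 symbols are `yyyy`. Accept only at q4, where the string currently ends in `yyyy`.
        x   y  
>  q0   q0  q1 
   q1   q0  q2 
   q2   q0  q3 
   q3   q0  q4 
 * q4   q0  q4 
(> = start, * = accepting)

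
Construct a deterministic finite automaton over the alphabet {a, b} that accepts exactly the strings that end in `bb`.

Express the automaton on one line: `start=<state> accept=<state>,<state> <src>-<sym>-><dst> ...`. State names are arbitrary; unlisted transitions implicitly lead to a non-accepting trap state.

Remember how much of `bb` the current input suffix matches. State q0 means no match yet; q1 means the last symbol is `b`; q2 means the last 2 symbols are `bb`. Only q2 accepts. On a mismatch, fall back to the longest proper suffix that is still a prefix of `bb`.
        a   b  
>  q0   q0  q1 
   q1   q0  q2 
 * q2   q0  q2 
(> = start, * = accepting)

start=q0 accept=q2 q0-a->q0 q0-b->q1 q1-a->q0 q1-b->q2 q2-a->q0 q2-b->q2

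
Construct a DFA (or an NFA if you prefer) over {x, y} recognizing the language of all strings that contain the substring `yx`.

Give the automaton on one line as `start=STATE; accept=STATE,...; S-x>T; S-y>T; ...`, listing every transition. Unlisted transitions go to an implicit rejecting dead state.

start=S0; accept=S2; S0-x>S0; S0-y>S1; S1-x>S2; S1-y>S1; S2-x>S2; S2-y>S2

States S0..S1 record the length of the longest prefix of `yx` that matches the current input suffix. Reaching S2 means `yx` has been seen, and we stay there forever. Accept from S2.
A 3-state machine:
        x   y  
>  S0   S0  S1 
   S1   S2  S1 
 * S2   S2  S2 
(> = start, * = accepting)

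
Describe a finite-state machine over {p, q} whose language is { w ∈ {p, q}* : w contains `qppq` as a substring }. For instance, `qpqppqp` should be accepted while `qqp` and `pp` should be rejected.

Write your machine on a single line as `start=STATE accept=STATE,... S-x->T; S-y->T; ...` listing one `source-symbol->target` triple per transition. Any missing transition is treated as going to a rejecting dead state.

Track how much of `qppq` has been matched so far: state S0 is no progress, S4 is the absorbing accept state reached once `qppq` has occurred. Intermediate states record partial matches; on a mismatch, fall back to the longest reusable overlap.
A 5-state machine:
        p   q  
>  S0   S0  S1 
   S1   S2  S1 
   S2   S3  S1 
   S3   S0  S4 
 * S4   S4  S4 
(> = start, * = accepting)

start=S0; accept=S4; S0-p->S0; S0-q->S1; S1-p->S2; S1-q->S1; S2-p->S3; S2-q->S1; S3-p->S0; S3-q->S4; S4-p->S4; S4-q->S4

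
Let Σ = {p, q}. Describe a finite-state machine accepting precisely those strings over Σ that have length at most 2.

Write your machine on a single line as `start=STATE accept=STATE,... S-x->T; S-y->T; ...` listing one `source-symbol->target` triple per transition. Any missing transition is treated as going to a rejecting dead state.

start=s0; accept=s0,s1,s2; s0-p->s1; s0-q->s1; s1-p->s2; s1-q->s2; s2-p->s3; s2-q->s3; s3-p->s3; s3-q->s3

We only need to distinguish lengths 0, 1, …, 2, and '>2'. Chain s0 → s1 → s2 → s3 on every symbol, with s3 looping. Accepting states: {s0, s1, s2}.
With 4 states:
        p   q  
>* s0   s1  s1 
 * s1   s2  s2 
 * s2   s3  s3 
   s3   s3  s3 
(> = start, * = accepting)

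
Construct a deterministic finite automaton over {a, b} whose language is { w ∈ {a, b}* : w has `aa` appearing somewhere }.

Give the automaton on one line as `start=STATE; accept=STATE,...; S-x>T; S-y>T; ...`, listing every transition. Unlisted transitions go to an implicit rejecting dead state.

Track how much of `aa` has been matched so far: state S0 is no progress, S2 is the absorbing accept state reached once `aa` has occurred. Intermediate states record partial matches; on a mismatch, fall back to the longest reusable overlap.
        a   b  
>  S0   S1  S0 
   S1   S2  S0 
 * S2   S2  S2 
(> = start, * = accepting)

start=S0; accept=S2; S0-a>S1; S0-b>S0; S1-a>S2; S1-b>S0; S2-a>S2; S2-b>S2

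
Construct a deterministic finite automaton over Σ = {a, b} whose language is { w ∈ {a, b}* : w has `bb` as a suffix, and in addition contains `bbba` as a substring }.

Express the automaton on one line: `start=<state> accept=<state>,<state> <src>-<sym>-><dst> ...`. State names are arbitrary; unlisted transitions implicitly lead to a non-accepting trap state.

Build one automaton per condition and run them in lockstep. One (3 states) tracks how much of the suffix `bb` has currently been matched; the other (5 states) tracks whether and how much of `bbba` has been seen. Each combined state is a pair, one component from each; accept when both components accept.
        a   b  
>  q0   q0  q1 
   q1   q0  q2 
   q2   q0  q3 
   q3   q4  q3 
   q4   q4  q5 
   q5   q4  q6 
 * q6   q4  q6 
(> = start, * = accepting)

start=q0 accept=q6 q0-a->q0 q0-b->q1 q1-a->q0 q1-b->q2 q2-a->q0 q2-b->q3 q3-a->q4 q3-b->q3 q4-a->q4 q4-b->q5 q5-a->q4 q5-b->q6 q6-a->q4 q6-b->q6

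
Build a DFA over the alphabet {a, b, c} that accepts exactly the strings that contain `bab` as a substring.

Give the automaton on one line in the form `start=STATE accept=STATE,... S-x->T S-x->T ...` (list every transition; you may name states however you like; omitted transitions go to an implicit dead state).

Track how much of `bab` has been matched so far: state s0 is no progress, s3 is the absorbing accept state reached once `bab` has occurred. Intermediate states record partial matches; on a mismatch, fall back to the longest reusable overlap.
4 states suffice.
        a   b   c  
>  s0   s0  s1  s0 
   s1   s2  s1  s0 
   s2   s0  s3  s0 
 * s3   s3  s3  s3 
(> = start, * = accepting)

start=s0 accept=s3 s0-a->s0 s0-b->s1 s0-c->s0 s1-a->s2 s1-b->s1 s1-c->s0 s2-a->s0 s2-b->s3 s2-c->s0 s3-a->s3 s3-b->s3 s3-c->s3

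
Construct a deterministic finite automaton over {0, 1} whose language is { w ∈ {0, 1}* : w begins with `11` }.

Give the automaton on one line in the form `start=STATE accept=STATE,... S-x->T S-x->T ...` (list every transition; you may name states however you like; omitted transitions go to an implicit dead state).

Check the first 2 symbols one by one: s0 through s1 record how many have matched `11` so far; any wrong symbol goes to the dead state s3. After all 2 match we enter the accepting sink s2.
        0   1  
>  s0   s3  s1 
   s1   s3  s2 
 * s2   s2  s2 
   s3   s3  s3 
(> = start, * = accepting)

start=s0 accept=s2 s0-0->s3 s0-1->s1 s1-0->s3 s1-1->s2 s2-0->s2 s2-1->s2 s3-0->s3 s3-1->s3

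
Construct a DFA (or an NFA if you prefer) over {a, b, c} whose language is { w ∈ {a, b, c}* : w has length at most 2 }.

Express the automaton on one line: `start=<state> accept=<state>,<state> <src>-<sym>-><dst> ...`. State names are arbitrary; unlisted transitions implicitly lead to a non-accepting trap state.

start=q0 accept=q0,q1,q2 q0-a->q1 q0-b->q1 q0-c->q1 q1-a->q2 q1-b->q2 q1-c->q2 q2-a->q3 q2-b->q3 q2-c->q3 q3-a->q3 q3-b->q3 q3-c->q3

Count input length up to 3: every symbol moves from q0 toward q3, which means 'more than 2' and absorbs. Accept from {q0, q1, q2}.
4 states suffice.
        a   b   c  
>* q0   q1  q1  q1 
 * q1   q2  q2  q2 
 * q2   q3  q3  q3 
   q3   q3  q3  q3 
(> = start, * = accepting)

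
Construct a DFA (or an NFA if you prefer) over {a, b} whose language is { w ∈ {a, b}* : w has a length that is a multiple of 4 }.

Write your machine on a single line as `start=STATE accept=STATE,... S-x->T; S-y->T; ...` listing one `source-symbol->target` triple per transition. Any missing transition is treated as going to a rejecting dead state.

Count input length modulo 4: every symbol advances one step around the cycle s0 → s1 → s2 → s3 → s0. Accept at s0.
A 4-state machine:
        a   b  
>* s0   s1  s1 
   s1   s2  s2 
   s2   s3  s3 
   s3   s0  s0 
(> = start, * = accepting)

start=s0; accept=s0; s0-a->s1; s0-b->s1; s1-a->s2; s1-b->s2; s2-a->s3; s2-b->s3; s3-a->s0; s3-b->s0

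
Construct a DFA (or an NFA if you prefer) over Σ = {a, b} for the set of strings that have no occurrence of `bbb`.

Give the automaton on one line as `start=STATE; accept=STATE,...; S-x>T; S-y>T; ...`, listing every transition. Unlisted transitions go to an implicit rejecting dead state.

start=q0; accept=q0,q1,q2; q0-a>q0; q0-b>q1; q1-a>q0; q1-b>q2; q2-a>q0; q2-b>q3; q3-a>q3; q3-b>q3

Track partial matches of the forbidden pattern `bbb`. State q3 is a dead state reached once `bbb` has occurred; every other state accepts. q0 means no part of `bbb` is currently matched.
A 4-state machine:
        a   b  
>* q0   q0  q1 
 * q1   q0  q2 
 * q2   q0  q3 
   q3   q3  q3 
(> = start, * = accepting)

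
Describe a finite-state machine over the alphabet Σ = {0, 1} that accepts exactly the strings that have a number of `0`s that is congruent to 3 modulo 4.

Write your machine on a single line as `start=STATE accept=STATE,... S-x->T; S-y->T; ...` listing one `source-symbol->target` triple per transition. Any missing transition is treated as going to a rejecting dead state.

Keep the running count of `0`s modulo 4: each `0` advances along the cycle S0 → S1 → S2 → S3 → S0 while other symbols loop. Accept at S3.
4 states suffice.
        0   1  
>  S0   S1  S0 
   S1   S2  S1 
   S2   S3  S2 
 * S3   S0  S3 
(> = start, * = accepting)

start=S0; accept=S3; S0-0->S1; S0-1->S0; S1-0->S2; S1-1->S1; S2-0->S3; S2-1->S2; S3-0->S0; S3-1->S3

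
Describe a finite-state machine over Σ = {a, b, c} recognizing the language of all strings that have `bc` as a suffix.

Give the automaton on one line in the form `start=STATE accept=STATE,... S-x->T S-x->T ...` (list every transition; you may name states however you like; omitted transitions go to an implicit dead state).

Let each state record the length of the longest suffix of the input read so far that is also a prefix of `bc`. S1 means the last symbol is `b`; S2 means the last 2 symbols are `bc`. Accept only at S2, where the string currently ends in `bc`.
A 3-state machine:
        a   b   c  
>  S0   S0  S1  S0 
   S1   S0  S1  S2 
 * S2   S0  S1  S0 
(> = start, * = accepting)

start=S0 accept=S2 S0-a->S0 S0-b->S1 S0-c->S0 S1-a->S0 S1-b->S1 S1-c->S2 S2-a->S0 S2-b->S1 S2-c->S0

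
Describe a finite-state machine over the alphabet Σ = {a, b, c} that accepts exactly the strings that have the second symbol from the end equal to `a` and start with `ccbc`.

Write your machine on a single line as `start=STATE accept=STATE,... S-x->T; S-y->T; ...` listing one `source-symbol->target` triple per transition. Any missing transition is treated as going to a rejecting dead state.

start=q0; accept=q19,q20,q21; q0-a->q1; q0-b->q2; q0-c->q3; q1-a->q4; q1-b->q5; q1-c->q6; q2-a->q7; q2-b->q8; q2-c->q9; q3-a->q10; q3-b->q11; q3-c->q12; q4-a->q4; q4-b->q5; q4-c->q6; q5-a->q7; q5-b->q8; q5-c->q9; q6-a->q10; q6-b->q11; q6-c->q13; q7-a->q4; q7-b->q5; q7-c->q6; q8-a->q7; q8-b->q8; q8-c->q9; q9-a->q10; q9-b->q11; q9-c->q13; q10-a->q4; q10-b->q5; q10-c->q6; q11-a->q7; q11-b->q8; q11-c->q9; q12-a->q10; q12-b->q14; q12-c->q13; q13-a->q10; q13-b->q11; q13-c->q13; q14-a->q7; q14-b->q8; q14-c->q15; q15-a->q16; q15-b->q17; q15-c->q18; q16-a->q19; q16-b->q20; q16-c->q21; q17-a->q22; q17-b->q23; q17-c->q15; q18-a->q16; q18-b->q17; q18-c->q18; q19-a->q19; q19-b->q20; q19-c->q21; q20-a->q22; q20-b->q23; q20-c->q15; q21-a->q16; q21-b->q17; q21-c->q18; q22-a->q19; q22-b->q20; q22-c->q21; q23-a->q22; q23-b->q23; q23-c->q15

Build one automaton per condition and run them in lockstep. The first has 13 states tracking the last 2 symbols read; the second has 6 states tracking whether the input so far still matches the prefix `ccbc`. A product state is a pair (one from each), accepting exactly when both do.
With 24 states:
          a    b    c  
>  q0     q1   q2   q3 
   q1     q4   q5   q6 
   q2     q7   q8   q9 
   q3    q10  q11  q12 
   q4     q4   q5   q6 
   q5     q7   q8   q9 
   q6    q10  q11  q13 
   q7     q4   q5   q6 
   q8     q7   q8   q9 
   q9    q10  q11  q13 
   q10    q4   q5   q6 
   q11    q7   q8   q9 
   q12   q10  q14  q13 
   q13   q10  q11  q13 
   q14    q7   q8  q15 
   q15   q16  q17  q18 
   q16   q19  q20  q21 
   q17   q22  q23  q15 
   q18   q16  q17  q18 
 * q19   q19  q20  q21 
 * q20   q22  q23  q15 
 * q21   q16  q17  q18 
   q22   q19  q20  q21 
   q23   q22  q23  q15 
(> = start, * = accepting)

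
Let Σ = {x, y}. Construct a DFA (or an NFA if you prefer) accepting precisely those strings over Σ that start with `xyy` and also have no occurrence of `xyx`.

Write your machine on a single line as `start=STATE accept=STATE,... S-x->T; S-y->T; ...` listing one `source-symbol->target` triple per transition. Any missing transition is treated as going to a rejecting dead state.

start=S0; accept=S4,S5,S6; S0-x->S1; S0-y->S2; S1-x->S2; S1-y->S3; S2-x->S2; S2-y->S2; S3-x->S2; S3-y->S4; S4-x->S5; S4-y->S4; S5-x->S5; S5-y->S6; S6-x->S2; S6-y->S4

Run two small machines in parallel and take their product. The first has 5 states tracking whether the input so far still matches the prefix `xyy`; the second has 4 states tracking partial matches of the forbidden pattern `xyx`. A product state is a pair (one from each), accepting exactly when both do. After merging equivalent states the machine shrinks.
With 7 states:
        x   y  
>  S0   S1  S2 
   S1   S2  S3 
   S2   S2  S2 
   S3   S2  S4 
 * S4   S5  S4 
 * S5   S5  S6 
 * S6   S2  S4 
(> = start, * = accepting)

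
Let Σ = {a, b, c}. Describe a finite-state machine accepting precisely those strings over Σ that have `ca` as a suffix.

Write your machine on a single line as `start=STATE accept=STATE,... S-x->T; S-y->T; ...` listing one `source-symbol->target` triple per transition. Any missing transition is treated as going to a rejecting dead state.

start=q0; accept=q2; q0-a->q0; q0-b->q0; q0-c->q1; q1-a->q2; q1-b->q0; q1-c->q1; q2-a->q0; q2-b->q0; q2-c->q1

Let each state record the length of the longest suffix of the input read so far that is also a prefix of `ca`. q1 means the last symbol is `c`; q2 means the last 2 symbols are `ca`. Accept only at q2, where the string currently ends in `ca`.
3 states suffice.
        a   b   c  
>  q0   q0  q0  q1 
   q1   q2  q0  q1 
 * q2   q0  q0  q1 
(> = start, * = accepting)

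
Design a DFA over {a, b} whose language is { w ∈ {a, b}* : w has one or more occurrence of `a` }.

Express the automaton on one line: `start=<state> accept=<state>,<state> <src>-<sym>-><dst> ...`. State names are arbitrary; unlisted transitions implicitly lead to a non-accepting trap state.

start=S0 accept=S1,S2 S0-a->S1 S0-b->S0 S1-a->S2 S1-b->S1 S2-a->S2 S2-b->S2

Count `a`s, saturating at 2: state S0 means no `a` yet, S1 means one `a` seen, S2 means more than one. Each `a` increments (capped at S2); other symbols loop. Accept from {S1, S2}.
With 3 states:
        a   b  
>  S0   S1  S0 
 * S1   S2  S1 
 * S2   S2  S2 
(> = start, * = accepting)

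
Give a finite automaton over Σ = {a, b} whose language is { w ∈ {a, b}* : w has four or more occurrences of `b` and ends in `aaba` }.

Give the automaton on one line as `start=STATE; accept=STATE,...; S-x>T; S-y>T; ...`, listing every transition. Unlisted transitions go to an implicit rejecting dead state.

Build one automaton per condition and run them in lockstep. The first has 6 states tracking the count of `b`s, saturating at 5; the second has 5 states tracking how much of the suffix `aaba` has currently been matched. A product state is a pair (one from each), accepting exactly when both do. Minimizing collapses redundant product states.
An 8-state machine:
        a   b  
>  q0   q0  q1 
   q1   q1  q2 
   q2   q2  q3 
   q3   q4  q3 
   q4   q5  q3 
   q5   q5  q6 
   q6   q7  q3 
 * q7   q5  q3 
(> = start, * = accepting)

start=q0; accept=q7; q0-a>q0; q0-b>q1; q1-a>q1; q1-b>q2; q2-a>q2; q2-b>q3; q3-a>q4; q3-b>q3; q4-a>q5; q4-b>q3; q5-a>q5; q5-b>q6; q6-a>q7; q6-b>q3; q7-a>q5; q7-b>q3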